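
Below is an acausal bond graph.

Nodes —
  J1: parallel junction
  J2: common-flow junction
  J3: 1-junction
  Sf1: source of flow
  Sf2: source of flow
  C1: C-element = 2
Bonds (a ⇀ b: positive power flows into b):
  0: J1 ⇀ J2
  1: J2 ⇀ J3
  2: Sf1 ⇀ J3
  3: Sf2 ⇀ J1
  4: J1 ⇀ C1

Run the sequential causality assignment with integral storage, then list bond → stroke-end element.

β2 →Sf1  (source Sf1 imposes f)
β3 →Sf2  (Sf2: flow source, stroke at near end)
β1 →J3  (J3: bond 2 brought flow, rest push out)
β0 →J2  (common-f at J2 fixed by 1)
β4 →J1  (closing 0-jn rule on J1)

β0 |J2
β1 |J3
β2 |Sf1
β3 |Sf2
β4 |J1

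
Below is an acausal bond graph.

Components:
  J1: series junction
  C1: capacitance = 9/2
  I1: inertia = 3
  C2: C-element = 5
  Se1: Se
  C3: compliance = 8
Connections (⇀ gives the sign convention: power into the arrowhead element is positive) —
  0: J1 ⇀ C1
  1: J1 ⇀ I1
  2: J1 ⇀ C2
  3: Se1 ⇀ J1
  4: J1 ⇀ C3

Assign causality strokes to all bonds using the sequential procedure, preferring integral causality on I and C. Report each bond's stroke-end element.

b3 →J1  (Se1: effort source, stroke at far end)
b0 →J1  (prefer integral on C1)
b1 →I1  (I1 outputs flow p/I1)
b2 →J1  (common-f at J1 fixed by 1)
b4 →J1  (common-f at J1 fixed by 1)

β0 →J1
β1 →I1
β2 →J1
β3 →J1
β4 →J1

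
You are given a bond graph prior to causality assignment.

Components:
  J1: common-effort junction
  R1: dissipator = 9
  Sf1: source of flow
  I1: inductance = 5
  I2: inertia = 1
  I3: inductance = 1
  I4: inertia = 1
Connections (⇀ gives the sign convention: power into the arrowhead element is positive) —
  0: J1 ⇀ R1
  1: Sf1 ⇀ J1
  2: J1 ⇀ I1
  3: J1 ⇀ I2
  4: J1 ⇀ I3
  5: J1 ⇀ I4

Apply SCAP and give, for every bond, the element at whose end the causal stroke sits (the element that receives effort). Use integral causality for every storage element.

b0 |J1
b1 |Sf1
b2 |I1
b3 |I2
b4 |I3
b5 |I4

bond 1 |Sf1  (source Sf1 imposes f)
bond 2 |I1  (I1 integral (f out))
bond 3 |I2  (I2 integral (f out))
bond 4 |I3  (prefer integral on I3)
bond 5 |I4  (I4 outputs flow p/I4)
bond 0 |J1  (closing 0-jn rule on J1)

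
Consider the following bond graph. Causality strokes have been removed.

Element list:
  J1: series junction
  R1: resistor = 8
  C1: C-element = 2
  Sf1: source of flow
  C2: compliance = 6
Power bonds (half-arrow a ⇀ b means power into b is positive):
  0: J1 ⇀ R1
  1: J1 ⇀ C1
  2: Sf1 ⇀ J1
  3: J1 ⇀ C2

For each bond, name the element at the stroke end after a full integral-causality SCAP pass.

bond 2 stroke→Sf1  (Sf1 (Sf) sets flow on bond)
bond 0 stroke→J1  (common-f at J1 fixed by 2)
bond 1 stroke→J1  (common-f at J1 fixed by 2)
bond 3 stroke→J1  (J1 flow already set via bond 2)

β0 →J1
β1 →J1
β2 →Sf1
β3 →J1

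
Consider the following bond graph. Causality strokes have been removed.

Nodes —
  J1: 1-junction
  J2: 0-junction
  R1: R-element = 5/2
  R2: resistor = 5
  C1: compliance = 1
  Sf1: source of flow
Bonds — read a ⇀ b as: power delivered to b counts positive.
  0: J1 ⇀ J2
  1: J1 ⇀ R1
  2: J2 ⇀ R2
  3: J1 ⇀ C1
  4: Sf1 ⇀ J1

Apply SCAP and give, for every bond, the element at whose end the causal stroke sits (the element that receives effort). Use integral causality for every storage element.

bond 4 |Sf1  (Sf1: flow source, stroke at near end)
bond 0 |J1  (common-f at J1 fixed by 4)
bond 1 |J1  (1-jn J1 has f-setter on 4)
bond 3 |J1  (J1: bond 4 brought flow, rest push out)
bond 2 |J2  (J2 needs exactly one e-in)

bond 0 stroke→J1
bond 1 stroke→J1
bond 2 stroke→J2
bond 3 stroke→J1
bond 4 stroke→Sf1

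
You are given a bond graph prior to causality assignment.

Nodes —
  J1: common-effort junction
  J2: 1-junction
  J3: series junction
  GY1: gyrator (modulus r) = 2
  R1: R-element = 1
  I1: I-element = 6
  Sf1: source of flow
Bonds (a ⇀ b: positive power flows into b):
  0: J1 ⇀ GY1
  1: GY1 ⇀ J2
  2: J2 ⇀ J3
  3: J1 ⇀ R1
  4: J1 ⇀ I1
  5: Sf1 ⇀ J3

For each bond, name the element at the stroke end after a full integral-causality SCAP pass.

β0 →J1
β1 →J2
β2 →J3
β3 →R1
β4 →I1
β5 →Sf1

bond 5 stroke at Sf1  (Sf1 (Sf) sets flow on bond)
bond 2 stroke at J3  (common-f at J3 fixed by 5)
bond 1 stroke at J2  (common-f at J2 fixed by 2)
bond 0 stroke at J1  (GY1 both-in/both-out from 1)
bond 3 stroke at R1  (common-e at J1 fixed by 0)
bond 4 stroke at I1  (J1 effort already set via bond 0)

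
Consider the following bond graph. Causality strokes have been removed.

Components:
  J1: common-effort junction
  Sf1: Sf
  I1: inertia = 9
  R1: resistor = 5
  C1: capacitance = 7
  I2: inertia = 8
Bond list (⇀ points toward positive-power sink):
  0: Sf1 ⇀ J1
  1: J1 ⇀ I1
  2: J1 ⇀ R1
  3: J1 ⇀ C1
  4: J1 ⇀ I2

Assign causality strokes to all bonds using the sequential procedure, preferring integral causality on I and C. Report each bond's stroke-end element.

#0 stroke at Sf1
#1 stroke at I1
#2 stroke at R1
#3 stroke at J1
#4 stroke at I2

b0 stroke→Sf1  (source Sf1 imposes f)
b1 stroke→I1  (I1: I, integral causality)
b3 stroke→J1  (C1 integral (e out))
b2 stroke→R1  (J1 effort already set via bond 3)
b4 stroke→I2  (common-e at J1 fixed by 3)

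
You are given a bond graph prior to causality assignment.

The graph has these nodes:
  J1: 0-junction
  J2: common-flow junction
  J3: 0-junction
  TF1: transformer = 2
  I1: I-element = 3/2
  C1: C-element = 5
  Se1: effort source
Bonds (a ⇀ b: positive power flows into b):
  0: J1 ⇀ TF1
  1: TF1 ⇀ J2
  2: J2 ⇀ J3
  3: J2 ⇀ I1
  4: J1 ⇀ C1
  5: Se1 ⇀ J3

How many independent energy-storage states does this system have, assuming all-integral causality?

b5 stroke→J3  (Se1 (Se) sets effort on bond)
b2 stroke→J2  (J3 effort already set via bond 5)
b3 stroke→I1  (prefer integral on I1)
b1 stroke→J2  (J2 flow already set via bond 3)
b0 stroke→TF1  (TF1: transformer flips bond 1)
b4 stroke→J1  (only one effort-in slot at J1)

2  (C1, I1 all integral)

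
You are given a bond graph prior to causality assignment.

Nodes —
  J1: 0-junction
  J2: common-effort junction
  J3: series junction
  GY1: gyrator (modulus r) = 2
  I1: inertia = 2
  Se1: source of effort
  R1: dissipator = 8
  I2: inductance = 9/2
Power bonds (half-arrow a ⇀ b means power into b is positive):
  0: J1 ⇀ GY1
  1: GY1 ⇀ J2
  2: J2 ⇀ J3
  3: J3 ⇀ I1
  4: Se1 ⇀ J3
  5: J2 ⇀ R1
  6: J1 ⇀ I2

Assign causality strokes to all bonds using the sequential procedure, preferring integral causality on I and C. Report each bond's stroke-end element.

bond 4 stroke at J3  (source Se1 imposes e)
bond 3 stroke at I1  (I1 integral (f out))
bond 2 stroke at J3  (J3: bond 3 brought flow, rest push out)
bond 6 stroke at I2  (I2 integral (f out))
bond 0 stroke at J1  (closing 0-jn rule on J1)
bond 1 stroke at J2  (GY1: gyrator matches bond 0)
bond 5 stroke at R1  (common-e at J2 fixed by 1)

#0 stroke at J1
#1 stroke at J2
#2 stroke at J3
#3 stroke at I1
#4 stroke at J3
#5 stroke at R1
#6 stroke at I2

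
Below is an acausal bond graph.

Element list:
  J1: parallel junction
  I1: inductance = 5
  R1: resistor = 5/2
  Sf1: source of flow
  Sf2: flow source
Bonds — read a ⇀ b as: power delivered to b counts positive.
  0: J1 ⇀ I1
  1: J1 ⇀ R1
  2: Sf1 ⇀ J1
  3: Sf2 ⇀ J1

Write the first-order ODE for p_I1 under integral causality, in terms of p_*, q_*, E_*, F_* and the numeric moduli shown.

dp_I1/dt = 5*F_Sf1/2 + 5*F_Sf2/2 - p_I1/2

#2 →Sf1  (Sf1: flow source, stroke at near end)
#3 →Sf2  (Sf2 (Sf) sets flow on bond)
#0 →I1  (I1 integral (f out))
#1 →J1  (J1: last free bond brings effort in)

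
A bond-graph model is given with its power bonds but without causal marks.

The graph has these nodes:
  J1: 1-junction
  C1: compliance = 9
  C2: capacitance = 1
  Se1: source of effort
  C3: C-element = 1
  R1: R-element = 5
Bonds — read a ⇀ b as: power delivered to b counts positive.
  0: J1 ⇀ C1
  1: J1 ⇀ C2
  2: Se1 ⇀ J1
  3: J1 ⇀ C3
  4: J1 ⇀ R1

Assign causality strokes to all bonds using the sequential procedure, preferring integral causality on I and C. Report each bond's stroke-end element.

β0 stroke→J1
β1 stroke→J1
β2 stroke→J1
β3 stroke→J1
β4 stroke→R1

b2 |J1  (source Se1 imposes e)
b0 |J1  (C1 outputs effort q/C1)
b1 |J1  (prefer integral on C2)
b3 |J1  (C3: C, integral causality)
b4 |R1  (J1 needs exactly one f-in)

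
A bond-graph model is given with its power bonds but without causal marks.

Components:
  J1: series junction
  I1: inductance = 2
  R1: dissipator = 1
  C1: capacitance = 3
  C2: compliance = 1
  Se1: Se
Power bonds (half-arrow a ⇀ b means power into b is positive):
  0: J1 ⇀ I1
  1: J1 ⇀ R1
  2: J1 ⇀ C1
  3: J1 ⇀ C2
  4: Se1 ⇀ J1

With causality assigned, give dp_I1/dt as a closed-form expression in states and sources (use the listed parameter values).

#4 stroke at J1  (source Se1 imposes e)
#0 stroke at I1  (I1: I, integral causality)
#1 stroke at J1  (1-jn J1 has f-setter on 0)
#2 stroke at J1  (J1: bond 0 brought flow, rest push out)
#3 stroke at J1  (1-jn J1 has f-setter on 0)

dp_I1/dt = E_Se1 - p_I1/2 - q_C1/3 - q_C2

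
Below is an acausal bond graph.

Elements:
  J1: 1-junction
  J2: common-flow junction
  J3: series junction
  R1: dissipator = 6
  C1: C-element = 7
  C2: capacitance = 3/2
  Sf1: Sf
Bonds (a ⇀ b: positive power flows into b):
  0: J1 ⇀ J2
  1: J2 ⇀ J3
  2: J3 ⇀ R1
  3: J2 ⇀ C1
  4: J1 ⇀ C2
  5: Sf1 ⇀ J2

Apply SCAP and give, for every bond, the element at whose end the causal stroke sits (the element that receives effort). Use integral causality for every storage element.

β5 →Sf1  (Sf1 (Sf) sets flow on bond)
β0 →J2  (J2: bond 5 brought flow, rest push out)
β1 →J2  (1-jn J2 has f-setter on 5)
β3 →J2  (J2 flow already set via bond 5)
β2 →J3  (J3: bond 1 brought flow, rest push out)
β4 →J1  (common-f at J1 fixed by 0)

bond 0 stroke at J2
bond 1 stroke at J2
bond 2 stroke at J3
bond 3 stroke at J2
bond 4 stroke at J1
bond 5 stroke at Sf1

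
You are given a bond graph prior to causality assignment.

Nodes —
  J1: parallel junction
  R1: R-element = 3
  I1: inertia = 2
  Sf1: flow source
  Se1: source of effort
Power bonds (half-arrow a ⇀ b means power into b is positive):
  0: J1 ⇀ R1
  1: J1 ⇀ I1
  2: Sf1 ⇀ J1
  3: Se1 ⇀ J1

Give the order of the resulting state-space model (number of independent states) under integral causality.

1  (I1 all integral)

β2 stroke at Sf1  (source Sf1 imposes f)
β3 stroke at J1  (Se1: effort source, stroke at far end)
β0 stroke at R1  (J1: bond 3 brought effort, rest push out)
β1 stroke at I1  (0-jn J1 has e-setter on 3)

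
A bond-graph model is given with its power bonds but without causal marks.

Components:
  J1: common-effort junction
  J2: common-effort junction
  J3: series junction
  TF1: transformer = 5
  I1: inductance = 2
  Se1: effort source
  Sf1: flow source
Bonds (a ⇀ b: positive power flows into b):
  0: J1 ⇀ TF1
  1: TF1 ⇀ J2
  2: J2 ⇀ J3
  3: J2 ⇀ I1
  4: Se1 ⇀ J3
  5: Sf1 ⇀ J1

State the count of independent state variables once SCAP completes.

bond 4 stroke→J3  (source Se1 imposes e)
bond 5 stroke→Sf1  (source Sf1 imposes f)
bond 0 stroke→J1  (J1: last free bond brings effort in)
bond 2 stroke→J2  (only one flow-in slot at J3)
bond 1 stroke→TF1  (TF1 one-in-one-out from 0)
bond 3 stroke→I1  (J2 effort already set via bond 2)

1  (I1 all integral)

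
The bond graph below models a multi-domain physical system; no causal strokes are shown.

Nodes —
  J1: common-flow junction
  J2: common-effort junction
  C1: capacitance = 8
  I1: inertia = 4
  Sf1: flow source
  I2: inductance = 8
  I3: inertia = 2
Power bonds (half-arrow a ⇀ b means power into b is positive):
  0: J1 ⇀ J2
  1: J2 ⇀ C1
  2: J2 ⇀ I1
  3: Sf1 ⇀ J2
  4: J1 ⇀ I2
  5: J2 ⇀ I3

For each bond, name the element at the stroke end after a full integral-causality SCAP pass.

β0 stroke at J1
β1 stroke at J2
β2 stroke at I1
β3 stroke at Sf1
β4 stroke at I2
β5 stroke at I3

bond 3 stroke→Sf1  (Sf1 (Sf) sets flow on bond)
bond 1 stroke→J2  (prefer integral on C1)
bond 0 stroke→J1  (J2: bond 1 brought effort, rest push out)
bond 2 stroke→I1  (common-e at J2 fixed by 1)
bond 5 stroke→I3  (J2: bond 1 brought effort, rest push out)
bond 4 stroke→I2  (J1 needs exactly one f-in)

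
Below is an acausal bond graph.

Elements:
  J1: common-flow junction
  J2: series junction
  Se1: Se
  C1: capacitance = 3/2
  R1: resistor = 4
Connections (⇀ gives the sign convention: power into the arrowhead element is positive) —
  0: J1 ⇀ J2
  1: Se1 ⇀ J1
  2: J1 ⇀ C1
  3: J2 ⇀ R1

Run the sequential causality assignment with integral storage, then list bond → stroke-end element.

β0 stroke→J2
β1 stroke→J1
β2 stroke→J1
β3 stroke→R1

#1 |J1  (Se1: effort source, stroke at far end)
#2 |J1  (prefer integral on C1)
#0 |J2  (only one flow-in slot at J1)
#3 |R1  (J2: last free bond brings flow in)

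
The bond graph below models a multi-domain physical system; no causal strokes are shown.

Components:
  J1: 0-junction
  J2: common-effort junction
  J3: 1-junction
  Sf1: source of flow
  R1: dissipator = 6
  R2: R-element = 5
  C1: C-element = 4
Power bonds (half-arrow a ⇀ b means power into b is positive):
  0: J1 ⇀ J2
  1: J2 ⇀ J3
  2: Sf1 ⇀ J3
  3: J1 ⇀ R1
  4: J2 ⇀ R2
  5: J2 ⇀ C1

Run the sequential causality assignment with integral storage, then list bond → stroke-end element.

#2 stroke→Sf1  (Sf1 fixes flow; stroke at Sf1)
#1 stroke→J3  (common-f at J3 fixed by 2)
#5 stroke→J2  (C1: C, integral causality)
#0 stroke→J1  (J2 effort already set via bond 5)
#4 stroke→R2  (common-e at J2 fixed by 5)
#3 stroke→R1  (0-jn J1 has e-setter on 0)

#0 stroke→J1
#1 stroke→J3
#2 stroke→Sf1
#3 stroke→R1
#4 stroke→R2
#5 stroke→J2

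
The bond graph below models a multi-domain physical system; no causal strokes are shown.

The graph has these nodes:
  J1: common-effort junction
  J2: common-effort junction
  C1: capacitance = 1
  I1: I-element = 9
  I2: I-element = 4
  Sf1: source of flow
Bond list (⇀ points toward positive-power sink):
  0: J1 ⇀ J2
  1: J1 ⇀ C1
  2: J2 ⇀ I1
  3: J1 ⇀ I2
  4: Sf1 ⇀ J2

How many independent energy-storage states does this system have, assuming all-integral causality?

3  (C1, I1, I2 all integral)

β4 stroke at Sf1  (source Sf1 imposes f)
β1 stroke at J1  (C1: C, integral causality)
β0 stroke at J2  (J1 effort already set via bond 1)
β3 stroke at I2  (common-e at J1 fixed by 1)
β2 stroke at I1  (common-e at J2 fixed by 0)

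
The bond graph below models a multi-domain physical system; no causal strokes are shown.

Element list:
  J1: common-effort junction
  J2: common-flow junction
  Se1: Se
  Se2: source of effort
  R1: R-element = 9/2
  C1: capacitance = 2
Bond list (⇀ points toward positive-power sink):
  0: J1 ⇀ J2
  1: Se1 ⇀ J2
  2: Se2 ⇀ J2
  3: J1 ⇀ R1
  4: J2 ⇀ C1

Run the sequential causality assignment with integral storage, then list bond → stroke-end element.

#1 →J2  (Se1 (Se) sets effort on bond)
#2 →J2  (Se2: effort source, stroke at far end)
#4 →J2  (C1: C, integral causality)
#0 →J1  (J2: last free bond brings flow in)
#3 →R1  (J1: bond 0 brought effort, rest push out)

bond 0 →J1
bond 1 →J2
bond 2 →J2
bond 3 →R1
bond 4 →J2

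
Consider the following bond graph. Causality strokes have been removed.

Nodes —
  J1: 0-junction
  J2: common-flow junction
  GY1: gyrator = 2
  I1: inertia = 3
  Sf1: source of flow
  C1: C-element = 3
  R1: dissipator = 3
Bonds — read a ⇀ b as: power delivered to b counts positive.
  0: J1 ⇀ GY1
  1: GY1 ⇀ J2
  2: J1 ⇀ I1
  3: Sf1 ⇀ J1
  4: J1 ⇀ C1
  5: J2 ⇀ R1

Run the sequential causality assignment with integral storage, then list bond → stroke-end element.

b0 →GY1
b1 →GY1
b2 →I1
b3 →Sf1
b4 →J1
b5 →J2

b3 stroke at Sf1  (Sf1: flow source, stroke at near end)
b2 stroke at I1  (I1 outputs flow p/I1)
b4 stroke at J1  (C1: C, integral causality)
b0 stroke at GY1  (J1 effort already set via bond 4)
b1 stroke at GY1  (GY1: gyrator matches bond 0)
b5 stroke at J2  (common-f at J2 fixed by 1)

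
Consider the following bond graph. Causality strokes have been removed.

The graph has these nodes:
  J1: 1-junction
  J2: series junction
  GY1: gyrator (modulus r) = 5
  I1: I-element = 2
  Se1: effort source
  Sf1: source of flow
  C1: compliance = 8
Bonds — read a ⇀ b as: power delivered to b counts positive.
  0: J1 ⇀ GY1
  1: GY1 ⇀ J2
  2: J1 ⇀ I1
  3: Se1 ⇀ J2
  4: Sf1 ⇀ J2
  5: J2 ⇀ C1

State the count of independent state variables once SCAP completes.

b3 stroke→J2  (source Se1 imposes e)
b4 stroke→Sf1  (Sf1 fixes flow; stroke at Sf1)
b1 stroke→J2  (1-jn J2 has f-setter on 4)
b5 stroke→J2  (J2: bond 4 brought flow, rest push out)
b0 stroke→J1  (GY GY1: same side as bond 1)
b2 stroke→I1  (only one flow-in slot at J1)

2  (C1, I1 all integral)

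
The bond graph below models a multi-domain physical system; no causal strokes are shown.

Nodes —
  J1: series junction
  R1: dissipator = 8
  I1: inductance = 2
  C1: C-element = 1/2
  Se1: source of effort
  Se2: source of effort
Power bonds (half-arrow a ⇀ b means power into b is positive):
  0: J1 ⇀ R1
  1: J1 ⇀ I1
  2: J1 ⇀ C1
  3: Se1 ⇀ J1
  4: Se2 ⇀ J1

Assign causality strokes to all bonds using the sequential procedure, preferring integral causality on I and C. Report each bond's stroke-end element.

#0 →J1
#1 →I1
#2 →J1
#3 →J1
#4 →J1

β3 stroke at J1  (Se1 fixes effort; stroke away)
β4 stroke at J1  (Se2 fixes effort; stroke away)
β1 stroke at I1  (prefer integral on I1)
β0 stroke at J1  (1-jn J1 has f-setter on 1)
β2 stroke at J1  (J1: bond 1 brought flow, rest push out)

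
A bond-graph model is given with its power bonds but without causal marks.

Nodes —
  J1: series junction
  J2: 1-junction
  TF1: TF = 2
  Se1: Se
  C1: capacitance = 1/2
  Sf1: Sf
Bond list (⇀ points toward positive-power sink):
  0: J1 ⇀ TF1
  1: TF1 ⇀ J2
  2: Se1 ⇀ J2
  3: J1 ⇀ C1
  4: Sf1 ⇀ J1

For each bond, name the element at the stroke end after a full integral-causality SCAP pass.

β2 stroke at J2  (Se1: effort source, stroke at far end)
β4 stroke at Sf1  (source Sf1 imposes f)
β0 stroke at J1  (J1 flow already set via bond 4)
β3 stroke at J1  (1-jn J1 has f-setter on 4)
β1 stroke at TF1  (J2: last free bond brings flow in)

bond 0 stroke at J1
bond 1 stroke at TF1
bond 2 stroke at J2
bond 3 stroke at J1
bond 4 stroke at Sf1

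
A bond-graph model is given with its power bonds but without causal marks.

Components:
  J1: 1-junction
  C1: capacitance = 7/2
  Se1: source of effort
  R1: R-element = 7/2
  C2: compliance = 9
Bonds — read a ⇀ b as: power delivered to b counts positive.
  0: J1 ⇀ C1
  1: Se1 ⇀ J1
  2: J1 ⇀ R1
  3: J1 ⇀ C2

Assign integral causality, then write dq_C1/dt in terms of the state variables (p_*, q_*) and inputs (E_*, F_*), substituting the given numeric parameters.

dq_C1/dt = 2*E_Se1/7 - 4*q_C1/49 - 2*q_C2/63

β1 →J1  (Se1: effort source, stroke at far end)
β0 →J1  (C1 integral (e out))
β3 →J1  (C2 integral (e out))
β2 →R1  (closing 1-jn rule on J1)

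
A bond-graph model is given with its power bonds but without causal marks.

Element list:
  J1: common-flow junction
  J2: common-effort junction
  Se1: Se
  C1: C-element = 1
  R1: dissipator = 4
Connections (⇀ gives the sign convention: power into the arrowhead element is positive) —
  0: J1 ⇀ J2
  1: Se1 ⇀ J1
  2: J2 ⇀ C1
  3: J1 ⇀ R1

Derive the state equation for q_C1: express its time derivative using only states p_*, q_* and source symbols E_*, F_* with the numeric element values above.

dq_C1/dt = E_Se1/4 - q_C1/4

b1 stroke→J1  (source Se1 imposes e)
b2 stroke→J2  (prefer integral on C1)
b0 stroke→J1  (J2 effort already set via bond 2)
b3 stroke→R1  (J1: last free bond brings flow in)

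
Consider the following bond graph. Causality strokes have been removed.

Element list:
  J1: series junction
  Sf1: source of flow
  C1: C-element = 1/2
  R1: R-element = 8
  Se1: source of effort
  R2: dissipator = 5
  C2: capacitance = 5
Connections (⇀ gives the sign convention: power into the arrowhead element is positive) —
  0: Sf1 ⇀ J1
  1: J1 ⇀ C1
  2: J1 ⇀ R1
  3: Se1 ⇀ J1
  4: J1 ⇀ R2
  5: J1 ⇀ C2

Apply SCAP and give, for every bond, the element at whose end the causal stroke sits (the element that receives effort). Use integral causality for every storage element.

b0 |Sf1
b1 |J1
b2 |J1
b3 |J1
b4 |J1
b5 |J1

bond 0 stroke at Sf1  (Sf1 (Sf) sets flow on bond)
bond 3 stroke at J1  (Se1 (Se) sets effort on bond)
bond 1 stroke at J1  (1-jn J1 has f-setter on 0)
bond 2 stroke at J1  (1-jn J1 has f-setter on 0)
bond 4 stroke at J1  (J1: bond 0 brought flow, rest push out)
bond 5 stroke at J1  (J1: bond 0 brought flow, rest push out)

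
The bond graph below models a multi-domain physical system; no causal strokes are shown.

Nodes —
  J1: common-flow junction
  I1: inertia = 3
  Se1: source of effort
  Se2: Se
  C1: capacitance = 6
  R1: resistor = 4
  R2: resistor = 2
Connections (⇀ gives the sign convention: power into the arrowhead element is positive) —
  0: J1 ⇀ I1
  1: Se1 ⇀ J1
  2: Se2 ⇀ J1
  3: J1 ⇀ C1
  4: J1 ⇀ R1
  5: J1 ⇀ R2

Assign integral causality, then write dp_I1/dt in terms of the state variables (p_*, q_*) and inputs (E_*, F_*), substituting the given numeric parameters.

dp_I1/dt = E_Se1 + E_Se2 - 2*p_I1 - q_C1/6

bond 1 stroke at J1  (Se1: effort source, stroke at far end)
bond 2 stroke at J1  (Se2 (Se) sets effort on bond)
bond 0 stroke at I1  (I1: I, integral causality)
bond 3 stroke at J1  (1-jn J1 has f-setter on 0)
bond 4 stroke at J1  (J1: bond 0 brought flow, rest push out)
bond 5 stroke at J1  (J1: bond 0 brought flow, rest push out)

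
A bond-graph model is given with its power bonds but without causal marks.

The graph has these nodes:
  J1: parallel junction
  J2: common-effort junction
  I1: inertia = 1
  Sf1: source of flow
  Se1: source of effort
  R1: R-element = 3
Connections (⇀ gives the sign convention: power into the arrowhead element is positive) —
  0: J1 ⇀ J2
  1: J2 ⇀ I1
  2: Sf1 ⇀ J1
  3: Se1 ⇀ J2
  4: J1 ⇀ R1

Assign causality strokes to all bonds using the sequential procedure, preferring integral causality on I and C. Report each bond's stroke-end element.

β2 →Sf1  (Sf1: flow source, stroke at near end)
β3 →J2  (Se1 fixes effort; stroke away)
β0 →J1  (common-e at J2 fixed by 3)
β1 →I1  (J2 effort already set via bond 3)
β4 →R1  (J1 effort already set via bond 0)

β0 |J1
β1 |I1
β2 |Sf1
β3 |J2
β4 |R1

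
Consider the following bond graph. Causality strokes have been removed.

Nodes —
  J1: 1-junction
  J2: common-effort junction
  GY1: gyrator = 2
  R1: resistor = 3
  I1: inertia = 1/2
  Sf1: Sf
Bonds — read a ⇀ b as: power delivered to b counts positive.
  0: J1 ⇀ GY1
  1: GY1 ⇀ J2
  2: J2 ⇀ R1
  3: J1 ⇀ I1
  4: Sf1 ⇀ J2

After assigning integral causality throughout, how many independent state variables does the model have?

#4 stroke at Sf1  (Sf1 fixes flow; stroke at Sf1)
#3 stroke at I1  (prefer integral on I1)
#0 stroke at J1  (common-f at J1 fixed by 3)
#1 stroke at J2  (GY1 both-in/both-out from 0)
#2 stroke at R1  (J2: bond 1 brought effort, rest push out)

1  (I1 all integral)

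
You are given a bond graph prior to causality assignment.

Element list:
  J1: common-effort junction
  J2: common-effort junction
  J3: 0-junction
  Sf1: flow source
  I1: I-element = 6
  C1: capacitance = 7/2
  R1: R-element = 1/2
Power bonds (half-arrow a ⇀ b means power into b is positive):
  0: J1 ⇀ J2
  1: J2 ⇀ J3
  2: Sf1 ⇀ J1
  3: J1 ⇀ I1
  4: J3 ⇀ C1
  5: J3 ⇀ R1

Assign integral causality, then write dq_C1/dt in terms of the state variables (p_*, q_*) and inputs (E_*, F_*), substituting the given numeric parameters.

β2 stroke at Sf1  (Sf1 fixes flow; stroke at Sf1)
β3 stroke at I1  (I1 outputs flow p/I1)
β0 stroke at J1  (closing 0-jn rule on J1)
β1 stroke at J2  (only one effort-in slot at J2)
β4 stroke at J3  (C1 integral (e out))
β5 stroke at R1  (J3 effort already set via bond 4)

dq_C1/dt = F_Sf1 - p_I1/6 - 4*q_C1/7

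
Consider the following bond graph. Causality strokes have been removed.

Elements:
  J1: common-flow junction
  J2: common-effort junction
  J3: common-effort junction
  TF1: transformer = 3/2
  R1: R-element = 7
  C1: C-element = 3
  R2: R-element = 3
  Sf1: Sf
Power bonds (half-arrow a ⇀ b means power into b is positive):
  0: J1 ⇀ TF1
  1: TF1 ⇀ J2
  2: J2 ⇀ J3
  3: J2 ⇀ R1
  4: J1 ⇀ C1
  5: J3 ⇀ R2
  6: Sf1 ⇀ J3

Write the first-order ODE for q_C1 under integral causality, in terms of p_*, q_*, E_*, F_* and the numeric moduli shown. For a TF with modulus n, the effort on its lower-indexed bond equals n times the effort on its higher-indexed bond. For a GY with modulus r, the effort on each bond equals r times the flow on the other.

#6 |Sf1  (Sf1 fixes flow; stroke at Sf1)
#4 |J1  (C1 outputs effort q/C1)
#0 |TF1  (J1: last free bond brings flow in)
#1 |J2  (through TF1, causality passes straight; one stroke at TF1)
#2 |J3  (J2 effort already set via bond 1)
#3 |R1  (J2: bond 1 brought effort, rest push out)
#5 |R2  (0-jn J3 has e-setter on 2)

dq_C1/dt = -2*F_Sf1/3 - 40*q_C1/567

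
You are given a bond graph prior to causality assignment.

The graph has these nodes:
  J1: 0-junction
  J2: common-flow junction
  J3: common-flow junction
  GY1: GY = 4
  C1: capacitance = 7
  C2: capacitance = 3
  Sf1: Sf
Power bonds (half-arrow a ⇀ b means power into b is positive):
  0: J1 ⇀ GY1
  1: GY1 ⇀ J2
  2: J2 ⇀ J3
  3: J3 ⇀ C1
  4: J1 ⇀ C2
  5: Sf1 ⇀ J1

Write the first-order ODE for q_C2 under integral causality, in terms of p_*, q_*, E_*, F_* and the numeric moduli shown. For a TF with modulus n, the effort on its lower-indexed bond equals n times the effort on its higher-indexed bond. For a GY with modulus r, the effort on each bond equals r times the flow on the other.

dq_C2/dt = F_Sf1 - q_C1/28

b5 stroke→Sf1  (Sf1: flow source, stroke at near end)
b3 stroke→J3  (C1 integral (e out))
b2 stroke→J2  (only one flow-in slot at J3)
b1 stroke→GY1  (closing 1-jn rule on J2)
b0 stroke→GY1  (through GY1, causality inverts; strokes same side of GY1)
b4 stroke→J1  (J1 needs exactly one e-in)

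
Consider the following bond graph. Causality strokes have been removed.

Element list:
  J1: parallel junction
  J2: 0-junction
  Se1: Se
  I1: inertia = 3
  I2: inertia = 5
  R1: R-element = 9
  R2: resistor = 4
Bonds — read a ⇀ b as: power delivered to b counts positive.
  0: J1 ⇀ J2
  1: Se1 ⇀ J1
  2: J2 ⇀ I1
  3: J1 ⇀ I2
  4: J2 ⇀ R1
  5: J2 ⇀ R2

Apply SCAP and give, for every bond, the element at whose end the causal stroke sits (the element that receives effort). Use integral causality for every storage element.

β0 stroke→J2
β1 stroke→J1
β2 stroke→I1
β3 stroke→I2
β4 stroke→R1
β5 stroke→R2

b1 stroke at J1  (Se1 fixes effort; stroke away)
b0 stroke at J2  (common-e at J1 fixed by 1)
b3 stroke at I2  (J1 effort already set via bond 1)
b2 stroke at I1  (0-jn J2 has e-setter on 0)
b4 stroke at R1  (J2 effort already set via bond 0)
b5 stroke at R2  (common-e at J2 fixed by 0)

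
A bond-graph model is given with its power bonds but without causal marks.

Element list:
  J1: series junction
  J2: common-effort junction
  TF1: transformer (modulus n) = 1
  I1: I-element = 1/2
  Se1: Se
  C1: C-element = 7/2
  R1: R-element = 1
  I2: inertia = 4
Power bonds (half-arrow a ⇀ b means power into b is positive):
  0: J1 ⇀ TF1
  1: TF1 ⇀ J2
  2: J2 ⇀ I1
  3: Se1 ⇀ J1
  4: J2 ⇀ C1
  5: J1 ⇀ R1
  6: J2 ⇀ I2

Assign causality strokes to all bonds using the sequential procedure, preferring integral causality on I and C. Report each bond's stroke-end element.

β3 stroke at J1  (Se1 fixes effort; stroke away)
β2 stroke at I1  (I1 outputs flow p/I1)
β4 stroke at J2  (prefer integral on C1)
β1 stroke at TF1  (J2 effort already set via bond 4)
β6 stroke at I2  (J2: bond 4 brought effort, rest push out)
β0 stroke at J1  (TF1: transformer flips bond 1)
β5 stroke at R1  (closing 1-jn rule on J1)

#0 →J1
#1 →TF1
#2 →I1
#3 →J1
#4 →J2
#5 →R1
#6 →I2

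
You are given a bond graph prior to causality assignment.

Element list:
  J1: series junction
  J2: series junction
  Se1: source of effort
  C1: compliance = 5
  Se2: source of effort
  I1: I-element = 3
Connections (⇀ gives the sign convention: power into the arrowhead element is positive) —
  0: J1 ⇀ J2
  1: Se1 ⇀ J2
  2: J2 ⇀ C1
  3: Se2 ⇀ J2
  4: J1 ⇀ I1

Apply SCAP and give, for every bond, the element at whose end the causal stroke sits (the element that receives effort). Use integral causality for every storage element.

b1 stroke at J2  (source Se1 imposes e)
b3 stroke at J2  (Se2 fixes effort; stroke away)
b2 stroke at J2  (C1 integral (e out))
b0 stroke at J1  (J2 needs exactly one f-in)
b4 stroke at I1  (J1: last free bond brings flow in)

#0 stroke at J1
#1 stroke at J2
#2 stroke at J2
#3 stroke at J2
#4 stroke at I1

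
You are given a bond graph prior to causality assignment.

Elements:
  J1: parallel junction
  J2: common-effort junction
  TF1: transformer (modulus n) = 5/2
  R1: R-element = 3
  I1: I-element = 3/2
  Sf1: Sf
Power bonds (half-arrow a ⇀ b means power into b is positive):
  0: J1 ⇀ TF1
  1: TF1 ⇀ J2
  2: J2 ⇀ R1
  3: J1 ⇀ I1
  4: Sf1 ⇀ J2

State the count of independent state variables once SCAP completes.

β4 →Sf1  (source Sf1 imposes f)
β3 →I1  (I1 outputs flow p/I1)
β0 →J1  (J1: last free bond brings effort in)
β1 →TF1  (TF1: transformer flips bond 0)
β2 →J2  (closing 0-jn rule on J2)

1  (I1 all integral)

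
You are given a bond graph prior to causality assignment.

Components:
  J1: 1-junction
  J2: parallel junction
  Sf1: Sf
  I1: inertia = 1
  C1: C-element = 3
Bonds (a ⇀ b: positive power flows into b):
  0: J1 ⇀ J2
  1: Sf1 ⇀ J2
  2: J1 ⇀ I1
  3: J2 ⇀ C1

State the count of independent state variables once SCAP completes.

#1 stroke at Sf1  (Sf1 fixes flow; stroke at Sf1)
#2 stroke at I1  (I1: I, integral causality)
#0 stroke at J1  (J1 flow already set via bond 2)
#3 stroke at J2  (closing 0-jn rule on J2)

2  (C1, I1 all integral)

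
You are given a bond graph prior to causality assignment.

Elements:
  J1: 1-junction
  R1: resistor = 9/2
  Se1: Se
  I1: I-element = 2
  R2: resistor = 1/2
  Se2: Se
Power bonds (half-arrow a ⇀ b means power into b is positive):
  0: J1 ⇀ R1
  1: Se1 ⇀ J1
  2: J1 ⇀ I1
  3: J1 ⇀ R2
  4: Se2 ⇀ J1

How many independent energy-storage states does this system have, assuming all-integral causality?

β1 |J1  (Se1 (Se) sets effort on bond)
β4 |J1  (Se2 fixes effort; stroke away)
β2 |I1  (I1 outputs flow p/I1)
β0 |J1  (common-f at J1 fixed by 2)
β3 |J1  (J1: bond 2 brought flow, rest push out)

1  (I1 all integral)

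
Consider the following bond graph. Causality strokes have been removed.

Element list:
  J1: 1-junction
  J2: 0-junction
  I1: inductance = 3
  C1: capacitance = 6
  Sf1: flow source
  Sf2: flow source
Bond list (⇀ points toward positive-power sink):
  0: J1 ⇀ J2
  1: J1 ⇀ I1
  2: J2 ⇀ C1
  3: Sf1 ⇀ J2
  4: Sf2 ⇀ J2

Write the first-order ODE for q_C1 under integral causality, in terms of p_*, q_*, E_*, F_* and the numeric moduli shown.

dq_C1/dt = F_Sf1 + F_Sf2 + p_I1/3

bond 3 |Sf1  (Sf1 fixes flow; stroke at Sf1)
bond 4 |Sf2  (Sf2 (Sf) sets flow on bond)
bond 1 |I1  (I1 outputs flow p/I1)
bond 0 |J1  (J1: bond 1 brought flow, rest push out)
bond 2 |J2  (closing 0-jn rule on J2)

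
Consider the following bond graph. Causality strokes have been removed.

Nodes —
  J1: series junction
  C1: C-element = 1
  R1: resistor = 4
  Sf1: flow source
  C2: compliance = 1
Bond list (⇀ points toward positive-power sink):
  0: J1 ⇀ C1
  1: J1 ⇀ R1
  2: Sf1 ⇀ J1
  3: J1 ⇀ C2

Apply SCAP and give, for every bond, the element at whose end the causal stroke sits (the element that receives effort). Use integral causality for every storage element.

#2 stroke at Sf1  (source Sf1 imposes f)
#0 stroke at J1  (J1: bond 2 brought flow, rest push out)
#1 stroke at J1  (common-f at J1 fixed by 2)
#3 stroke at J1  (common-f at J1 fixed by 2)

b0 |J1
b1 |J1
b2 |Sf1
b3 |J1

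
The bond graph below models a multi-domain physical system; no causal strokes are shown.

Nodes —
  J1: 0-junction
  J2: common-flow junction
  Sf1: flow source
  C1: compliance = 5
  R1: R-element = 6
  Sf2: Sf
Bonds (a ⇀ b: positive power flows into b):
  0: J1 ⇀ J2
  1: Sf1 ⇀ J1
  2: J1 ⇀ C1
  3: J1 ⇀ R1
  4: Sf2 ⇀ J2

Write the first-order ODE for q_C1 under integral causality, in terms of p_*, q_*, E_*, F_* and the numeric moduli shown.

#1 stroke→Sf1  (Sf1: flow source, stroke at near end)
#4 stroke→Sf2  (Sf2: flow source, stroke at near end)
#0 stroke→J2  (J2: bond 4 brought flow, rest push out)
#2 stroke→J1  (prefer integral on C1)
#3 stroke→R1  (common-e at J1 fixed by 2)

dq_C1/dt = F_Sf1 - F_Sf2 - q_C1/30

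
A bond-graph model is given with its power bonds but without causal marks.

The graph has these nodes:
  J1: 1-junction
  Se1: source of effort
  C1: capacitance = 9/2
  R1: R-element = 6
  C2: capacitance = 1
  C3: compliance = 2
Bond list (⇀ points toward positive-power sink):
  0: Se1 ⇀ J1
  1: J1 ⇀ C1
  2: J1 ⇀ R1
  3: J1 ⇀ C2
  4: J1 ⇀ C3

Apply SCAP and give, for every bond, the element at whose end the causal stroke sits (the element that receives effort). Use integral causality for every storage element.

β0 |J1
β1 |J1
β2 |R1
β3 |J1
β4 |J1

#0 →J1  (source Se1 imposes e)
#1 →J1  (prefer integral on C1)
#3 →J1  (C2: C, integral causality)
#4 →J1  (C3: C, integral causality)
#2 →R1  (only one flow-in slot at J1)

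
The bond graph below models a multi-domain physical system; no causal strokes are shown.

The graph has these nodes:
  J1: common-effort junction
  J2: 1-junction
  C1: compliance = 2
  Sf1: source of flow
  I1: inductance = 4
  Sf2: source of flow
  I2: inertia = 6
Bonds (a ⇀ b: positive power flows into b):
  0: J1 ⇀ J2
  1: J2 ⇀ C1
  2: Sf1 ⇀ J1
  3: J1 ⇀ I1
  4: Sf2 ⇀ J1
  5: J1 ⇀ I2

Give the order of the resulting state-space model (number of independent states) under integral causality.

β2 →Sf1  (Sf1 (Sf) sets flow on bond)
β4 →Sf2  (Sf2 (Sf) sets flow on bond)
β1 →J2  (prefer integral on C1)
β0 →J1  (J2 needs exactly one f-in)
β3 →I1  (J1 effort already set via bond 0)
β5 →I2  (J1 effort already set via bond 0)

3  (C1, I1, I2 all integral)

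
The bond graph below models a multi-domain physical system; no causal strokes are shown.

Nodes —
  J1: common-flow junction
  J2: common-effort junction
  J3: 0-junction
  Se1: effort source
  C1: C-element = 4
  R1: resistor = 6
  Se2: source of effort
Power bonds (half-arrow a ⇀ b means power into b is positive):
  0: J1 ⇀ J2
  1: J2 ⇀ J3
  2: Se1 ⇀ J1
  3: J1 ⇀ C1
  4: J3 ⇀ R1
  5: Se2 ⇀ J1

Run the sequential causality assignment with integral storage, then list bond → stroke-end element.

b0 stroke at J2
b1 stroke at J3
b2 stroke at J1
b3 stroke at J1
b4 stroke at R1
b5 stroke at J1

b2 stroke→J1  (Se1: effort source, stroke at far end)
b5 stroke→J1  (source Se2 imposes e)
b3 stroke→J1  (C1 outputs effort q/C1)
b0 stroke→J2  (only one flow-in slot at J1)
b1 stroke→J3  (J2 effort already set via bond 0)
b4 stroke→R1  (common-e at J3 fixed by 1)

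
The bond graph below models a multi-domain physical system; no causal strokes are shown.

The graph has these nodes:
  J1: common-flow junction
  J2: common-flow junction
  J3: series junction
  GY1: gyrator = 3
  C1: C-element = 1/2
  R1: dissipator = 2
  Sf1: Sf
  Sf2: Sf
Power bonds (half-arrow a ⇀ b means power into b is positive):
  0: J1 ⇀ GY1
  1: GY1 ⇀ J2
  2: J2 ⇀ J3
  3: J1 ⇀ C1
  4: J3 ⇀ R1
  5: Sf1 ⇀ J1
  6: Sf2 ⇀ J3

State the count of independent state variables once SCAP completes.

β5 stroke→Sf1  (Sf1 fixes flow; stroke at Sf1)
β6 stroke→Sf2  (Sf2: flow source, stroke at near end)
β0 stroke→J1  (1-jn J1 has f-setter on 5)
β3 stroke→J1  (1-jn J1 has f-setter on 5)
β2 stroke→J3  (1-jn J3 has f-setter on 6)
β4 stroke→J3  (J3 flow already set via bond 6)
β1 stroke→J2  (GY1 both-in/both-out from 0)

1  (C1 all integral)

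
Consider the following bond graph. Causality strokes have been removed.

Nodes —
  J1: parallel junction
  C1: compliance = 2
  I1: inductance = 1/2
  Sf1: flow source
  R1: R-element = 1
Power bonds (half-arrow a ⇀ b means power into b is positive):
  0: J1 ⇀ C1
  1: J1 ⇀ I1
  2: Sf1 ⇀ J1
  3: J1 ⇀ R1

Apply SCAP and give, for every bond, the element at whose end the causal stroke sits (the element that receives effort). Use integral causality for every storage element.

#0 stroke→J1
#1 stroke→I1
#2 stroke→Sf1
#3 stroke→R1

b2 stroke at Sf1  (source Sf1 imposes f)
b0 stroke at J1  (C1 integral (e out))
b1 stroke at I1  (common-e at J1 fixed by 0)
b3 stroke at R1  (J1 effort already set via bond 0)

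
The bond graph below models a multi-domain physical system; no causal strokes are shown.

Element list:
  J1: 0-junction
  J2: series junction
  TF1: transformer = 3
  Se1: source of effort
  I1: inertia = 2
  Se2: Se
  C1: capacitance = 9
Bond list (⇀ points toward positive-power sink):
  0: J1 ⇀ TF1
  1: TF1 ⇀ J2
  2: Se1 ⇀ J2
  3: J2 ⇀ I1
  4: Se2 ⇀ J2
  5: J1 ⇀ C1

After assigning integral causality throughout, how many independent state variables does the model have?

#2 →J2  (source Se1 imposes e)
#4 →J2  (Se2: effort source, stroke at far end)
#3 →I1  (I1 integral (f out))
#1 →J2  (J2 flow already set via bond 3)
#0 →TF1  (TF1: transformer flips bond 1)
#5 →J1  (closing 0-jn rule on J1)

2  (C1, I1 all integral)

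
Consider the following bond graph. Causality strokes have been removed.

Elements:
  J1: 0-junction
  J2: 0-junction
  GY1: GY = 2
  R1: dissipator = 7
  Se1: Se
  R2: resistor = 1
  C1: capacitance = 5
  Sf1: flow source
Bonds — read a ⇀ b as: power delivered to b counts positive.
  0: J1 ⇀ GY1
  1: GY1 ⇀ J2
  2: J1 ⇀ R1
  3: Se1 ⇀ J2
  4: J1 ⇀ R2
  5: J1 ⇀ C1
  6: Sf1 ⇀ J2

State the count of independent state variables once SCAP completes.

1  (C1 all integral)

#3 stroke at J2  (Se1 fixes effort; stroke away)
#6 stroke at Sf1  (source Sf1 imposes f)
#1 stroke at GY1  (J2: bond 3 brought effort, rest push out)
#0 stroke at GY1  (GY GY1: same side as bond 1)
#5 stroke at J1  (prefer integral on C1)
#2 stroke at R1  (J1: bond 5 brought effort, rest push out)
#4 stroke at R2  (J1 effort already set via bond 5)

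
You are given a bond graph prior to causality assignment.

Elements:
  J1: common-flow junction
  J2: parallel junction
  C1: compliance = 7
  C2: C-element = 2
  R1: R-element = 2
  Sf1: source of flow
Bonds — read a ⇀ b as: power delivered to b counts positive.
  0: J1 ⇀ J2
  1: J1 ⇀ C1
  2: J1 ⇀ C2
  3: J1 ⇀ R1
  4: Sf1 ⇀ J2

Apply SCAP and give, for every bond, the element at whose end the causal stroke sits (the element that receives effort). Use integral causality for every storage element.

b4 stroke at Sf1  (Sf1: flow source, stroke at near end)
b0 stroke at J2  (closing 0-jn rule on J2)
b1 stroke at J1  (J1 flow already set via bond 0)
b2 stroke at J1  (common-f at J1 fixed by 0)
b3 stroke at J1  (J1: bond 0 brought flow, rest push out)

bond 0 |J2
bond 1 |J1
bond 2 |J1
bond 3 |J1
bond 4 |Sf1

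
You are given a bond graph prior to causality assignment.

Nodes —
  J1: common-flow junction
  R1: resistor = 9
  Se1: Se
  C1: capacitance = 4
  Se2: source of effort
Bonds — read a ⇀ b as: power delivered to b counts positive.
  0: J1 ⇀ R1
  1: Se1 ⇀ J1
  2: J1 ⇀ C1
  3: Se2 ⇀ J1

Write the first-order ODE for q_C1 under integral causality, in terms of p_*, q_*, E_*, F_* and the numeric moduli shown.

dq_C1/dt = E_Se1/9 + E_Se2/9 - q_C1/36

#1 stroke at J1  (source Se1 imposes e)
#3 stroke at J1  (Se2: effort source, stroke at far end)
#2 stroke at J1  (prefer integral on C1)
#0 stroke at R1  (J1: last free bond brings flow in)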